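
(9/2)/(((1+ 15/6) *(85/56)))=72/85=0.85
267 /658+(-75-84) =-104355 /658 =-158.59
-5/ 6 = -0.83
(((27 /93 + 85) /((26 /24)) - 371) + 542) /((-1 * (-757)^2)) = -100641 /230938747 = -0.00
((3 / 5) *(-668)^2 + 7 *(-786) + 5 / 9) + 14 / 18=3933506 / 15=262233.73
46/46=1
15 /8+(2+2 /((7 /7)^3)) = 47 /8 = 5.88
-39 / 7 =-5.57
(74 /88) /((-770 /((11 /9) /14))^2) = 37 /3422865600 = 0.00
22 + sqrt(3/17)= sqrt(51)/17 + 22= 22.42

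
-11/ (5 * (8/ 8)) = -11/ 5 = -2.20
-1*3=-3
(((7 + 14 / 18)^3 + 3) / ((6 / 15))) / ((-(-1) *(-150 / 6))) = -345187 / 7290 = -47.35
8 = 8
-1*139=-139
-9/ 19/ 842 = -9/ 15998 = -0.00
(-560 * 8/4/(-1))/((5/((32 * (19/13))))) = 136192/13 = 10476.31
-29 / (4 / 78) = -1131 / 2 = -565.50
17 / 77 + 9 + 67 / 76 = 59119 / 5852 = 10.10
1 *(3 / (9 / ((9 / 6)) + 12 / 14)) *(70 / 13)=2.36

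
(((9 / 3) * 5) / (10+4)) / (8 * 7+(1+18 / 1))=0.01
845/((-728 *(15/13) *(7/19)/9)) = -9633/392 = -24.57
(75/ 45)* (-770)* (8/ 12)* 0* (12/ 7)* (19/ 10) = 0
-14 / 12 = -7 / 6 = -1.17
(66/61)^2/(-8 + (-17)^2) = 4356/1045601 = 0.00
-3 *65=-195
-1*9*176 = -1584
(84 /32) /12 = 0.22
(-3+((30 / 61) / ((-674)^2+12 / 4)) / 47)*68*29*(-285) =2195954695810980 / 1302417893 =1686059.99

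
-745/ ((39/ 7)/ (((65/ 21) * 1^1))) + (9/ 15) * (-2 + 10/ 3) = -413.09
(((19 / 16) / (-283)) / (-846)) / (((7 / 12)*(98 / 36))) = 57 / 18248972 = 0.00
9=9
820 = 820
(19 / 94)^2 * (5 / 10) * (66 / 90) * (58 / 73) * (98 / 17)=5642791 / 82241070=0.07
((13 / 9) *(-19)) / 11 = -247 / 99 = -2.49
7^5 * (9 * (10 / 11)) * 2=3025260 / 11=275023.64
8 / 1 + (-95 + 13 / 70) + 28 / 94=-86.52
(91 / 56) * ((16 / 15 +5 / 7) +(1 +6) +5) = 18811 / 840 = 22.39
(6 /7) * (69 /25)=414 /175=2.37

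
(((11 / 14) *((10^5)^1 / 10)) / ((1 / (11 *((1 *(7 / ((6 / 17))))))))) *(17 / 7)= 87422500 / 21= 4162976.19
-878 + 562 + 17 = -299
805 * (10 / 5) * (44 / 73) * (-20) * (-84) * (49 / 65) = 1166309760 / 949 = 1228988.16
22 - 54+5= -27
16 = 16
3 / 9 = 1 / 3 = 0.33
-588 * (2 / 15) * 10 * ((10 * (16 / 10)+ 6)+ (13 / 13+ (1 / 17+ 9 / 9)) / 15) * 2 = -1770272 / 51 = -34711.22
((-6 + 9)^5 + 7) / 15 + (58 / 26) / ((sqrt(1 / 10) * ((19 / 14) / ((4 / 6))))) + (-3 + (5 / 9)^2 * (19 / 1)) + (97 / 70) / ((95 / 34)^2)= 812 * sqrt(10) / 741 + 504255596 / 25585875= 23.17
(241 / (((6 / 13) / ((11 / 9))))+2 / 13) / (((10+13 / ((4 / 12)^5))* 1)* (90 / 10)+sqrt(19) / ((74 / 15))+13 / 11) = 4234505189223584 / 189200122765241211- 10031322895* sqrt(19) / 63066707588413737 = 0.02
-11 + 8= -3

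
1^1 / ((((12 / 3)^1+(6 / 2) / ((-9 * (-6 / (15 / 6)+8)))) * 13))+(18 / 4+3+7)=124955 / 8606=14.52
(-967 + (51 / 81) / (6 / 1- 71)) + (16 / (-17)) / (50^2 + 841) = -7414640798 / 7667595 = -967.01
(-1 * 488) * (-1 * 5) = 2440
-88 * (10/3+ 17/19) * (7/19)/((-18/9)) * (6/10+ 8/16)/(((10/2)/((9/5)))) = 1224762/45125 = 27.14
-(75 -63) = -12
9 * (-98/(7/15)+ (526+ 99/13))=37863/13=2912.54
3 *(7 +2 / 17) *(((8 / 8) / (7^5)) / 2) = 363 / 571438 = 0.00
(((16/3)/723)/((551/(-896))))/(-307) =14336/366901533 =0.00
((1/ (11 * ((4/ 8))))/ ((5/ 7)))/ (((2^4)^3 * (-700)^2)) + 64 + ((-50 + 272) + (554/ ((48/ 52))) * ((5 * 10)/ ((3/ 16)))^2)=9085873622425600027/ 212889600000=42678804.52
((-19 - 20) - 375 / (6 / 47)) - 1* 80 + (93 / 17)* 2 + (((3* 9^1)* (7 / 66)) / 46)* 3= -52392581 / 17204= -3045.37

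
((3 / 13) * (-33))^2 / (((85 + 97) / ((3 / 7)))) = 29403 / 215306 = 0.14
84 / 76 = 21 / 19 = 1.11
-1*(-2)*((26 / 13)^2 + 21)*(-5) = -250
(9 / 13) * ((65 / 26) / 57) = 15 / 494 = 0.03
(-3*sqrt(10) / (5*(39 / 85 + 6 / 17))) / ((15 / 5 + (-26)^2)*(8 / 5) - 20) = -85*sqrt(10) / 122636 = -0.00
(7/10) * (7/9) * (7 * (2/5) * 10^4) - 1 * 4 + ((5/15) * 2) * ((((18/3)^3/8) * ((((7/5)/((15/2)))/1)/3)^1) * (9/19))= 65155168/4275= 15240.97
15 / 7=2.14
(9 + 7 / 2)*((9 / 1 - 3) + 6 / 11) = 900 / 11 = 81.82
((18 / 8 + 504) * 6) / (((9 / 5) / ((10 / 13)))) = 16875 / 13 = 1298.08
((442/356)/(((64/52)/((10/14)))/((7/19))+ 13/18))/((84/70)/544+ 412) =175827600/315020874799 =0.00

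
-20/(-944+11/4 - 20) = 16/769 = 0.02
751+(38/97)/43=3132459/4171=751.01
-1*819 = -819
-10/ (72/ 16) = -20/ 9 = -2.22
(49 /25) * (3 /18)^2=49 /900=0.05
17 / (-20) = -17 / 20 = -0.85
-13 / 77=-0.17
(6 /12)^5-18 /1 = -575 /32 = -17.97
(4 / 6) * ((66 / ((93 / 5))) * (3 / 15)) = 44 / 93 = 0.47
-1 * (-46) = 46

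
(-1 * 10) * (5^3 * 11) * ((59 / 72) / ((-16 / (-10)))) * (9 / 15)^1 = -405625 / 96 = -4225.26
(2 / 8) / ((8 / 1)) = 1 / 32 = 0.03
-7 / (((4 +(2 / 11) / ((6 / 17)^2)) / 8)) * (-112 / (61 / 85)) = 105557760 / 65941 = 1600.79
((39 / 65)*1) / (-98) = -3 / 490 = -0.01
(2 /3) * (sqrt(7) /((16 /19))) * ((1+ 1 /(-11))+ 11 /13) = 3.68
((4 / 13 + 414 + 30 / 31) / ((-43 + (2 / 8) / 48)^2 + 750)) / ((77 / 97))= 85490417664 / 424650479825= 0.20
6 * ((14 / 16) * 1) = 21 / 4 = 5.25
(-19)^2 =361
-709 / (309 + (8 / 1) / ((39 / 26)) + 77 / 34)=-72318 / 32293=-2.24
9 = 9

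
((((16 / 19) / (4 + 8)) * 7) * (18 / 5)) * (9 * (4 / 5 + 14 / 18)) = 11928 / 475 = 25.11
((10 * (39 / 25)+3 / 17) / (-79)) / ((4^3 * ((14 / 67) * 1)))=-89847 / 6016640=-0.01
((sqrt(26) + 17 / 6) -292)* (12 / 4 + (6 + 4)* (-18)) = 50279.97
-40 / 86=-20 / 43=-0.47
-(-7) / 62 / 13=7 / 806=0.01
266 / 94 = 133 / 47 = 2.83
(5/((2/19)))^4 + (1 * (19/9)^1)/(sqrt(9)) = 2199167179/432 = 5090664.77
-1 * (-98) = 98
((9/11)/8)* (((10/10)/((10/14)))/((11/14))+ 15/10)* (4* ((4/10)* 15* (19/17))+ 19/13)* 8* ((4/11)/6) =6769833/1470755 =4.60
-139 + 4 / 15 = -2081 / 15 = -138.73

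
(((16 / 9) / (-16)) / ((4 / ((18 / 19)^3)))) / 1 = -162 / 6859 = -0.02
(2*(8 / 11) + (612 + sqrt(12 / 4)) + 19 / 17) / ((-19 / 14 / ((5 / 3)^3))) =-201118750 / 95931-1750*sqrt(3) / 513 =-2102.40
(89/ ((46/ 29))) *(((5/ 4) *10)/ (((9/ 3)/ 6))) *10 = 14027.17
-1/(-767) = 1/767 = 0.00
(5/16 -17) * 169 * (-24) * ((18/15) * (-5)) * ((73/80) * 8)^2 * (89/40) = -192608834067/4000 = -48152208.52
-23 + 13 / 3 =-56 / 3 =-18.67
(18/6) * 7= 21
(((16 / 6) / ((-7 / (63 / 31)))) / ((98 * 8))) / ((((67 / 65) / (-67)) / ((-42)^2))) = 3510 / 31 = 113.23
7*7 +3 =52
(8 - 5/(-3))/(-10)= -29/30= -0.97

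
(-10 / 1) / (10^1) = -1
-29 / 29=-1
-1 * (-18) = 18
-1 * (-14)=14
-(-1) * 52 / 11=52 / 11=4.73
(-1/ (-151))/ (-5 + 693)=1/ 103888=0.00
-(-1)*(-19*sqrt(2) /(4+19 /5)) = -95*sqrt(2) /39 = -3.44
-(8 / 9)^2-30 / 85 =-1574 / 1377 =-1.14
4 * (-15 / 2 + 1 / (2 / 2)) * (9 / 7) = -234 / 7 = -33.43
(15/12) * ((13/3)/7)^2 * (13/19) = 10985/33516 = 0.33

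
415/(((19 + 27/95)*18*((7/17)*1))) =670225/230832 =2.90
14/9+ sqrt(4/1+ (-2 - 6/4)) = 2.26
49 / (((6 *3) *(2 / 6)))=49 / 6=8.17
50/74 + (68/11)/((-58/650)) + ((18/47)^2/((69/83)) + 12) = -33837795731/599675021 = -56.43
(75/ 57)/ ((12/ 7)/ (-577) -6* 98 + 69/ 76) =-403900/ 180217053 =-0.00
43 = 43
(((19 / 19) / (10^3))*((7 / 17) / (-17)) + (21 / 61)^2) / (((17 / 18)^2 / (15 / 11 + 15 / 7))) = 39810571173 / 85464951275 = 0.47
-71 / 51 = -1.39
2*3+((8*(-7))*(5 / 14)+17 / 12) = -151 / 12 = -12.58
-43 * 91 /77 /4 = -559 /44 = -12.70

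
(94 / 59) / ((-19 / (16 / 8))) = -188 / 1121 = -0.17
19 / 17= 1.12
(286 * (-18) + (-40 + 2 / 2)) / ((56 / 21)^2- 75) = 3591 / 47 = 76.40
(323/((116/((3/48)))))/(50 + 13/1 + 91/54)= 8721/3241504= 0.00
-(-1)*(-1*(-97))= 97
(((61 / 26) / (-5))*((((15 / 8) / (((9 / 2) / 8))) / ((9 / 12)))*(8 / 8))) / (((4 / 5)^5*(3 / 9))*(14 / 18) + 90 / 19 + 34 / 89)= -967040625 / 2413031036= -0.40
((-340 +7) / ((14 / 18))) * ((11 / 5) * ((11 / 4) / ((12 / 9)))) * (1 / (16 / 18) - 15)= 120758121 / 4480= 26954.94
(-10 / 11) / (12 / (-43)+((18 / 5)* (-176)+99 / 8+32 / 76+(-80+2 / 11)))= 326800 / 251959963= 0.00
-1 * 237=-237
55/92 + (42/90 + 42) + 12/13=789137/17940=43.99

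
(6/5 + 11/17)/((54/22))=1727/2295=0.75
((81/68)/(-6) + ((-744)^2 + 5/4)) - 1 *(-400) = 75335439/136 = 553937.05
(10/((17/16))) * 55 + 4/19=167268/323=517.86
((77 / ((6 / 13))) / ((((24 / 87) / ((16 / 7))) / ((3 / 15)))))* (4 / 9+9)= 70499 / 27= 2611.07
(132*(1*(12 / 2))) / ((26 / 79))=31284 / 13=2406.46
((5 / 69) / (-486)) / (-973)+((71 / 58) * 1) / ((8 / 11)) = 12741462431 / 7569831024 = 1.68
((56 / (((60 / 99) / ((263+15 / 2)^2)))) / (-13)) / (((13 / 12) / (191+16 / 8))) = -78291582138 / 845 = -92652759.93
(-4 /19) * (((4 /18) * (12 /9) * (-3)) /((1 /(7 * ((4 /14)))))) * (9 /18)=0.19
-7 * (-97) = 679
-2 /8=-0.25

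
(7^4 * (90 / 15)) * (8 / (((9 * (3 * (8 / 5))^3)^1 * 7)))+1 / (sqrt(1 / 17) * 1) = sqrt(17)+42875 / 2592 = 20.66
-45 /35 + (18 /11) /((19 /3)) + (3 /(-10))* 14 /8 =-90843 /58520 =-1.55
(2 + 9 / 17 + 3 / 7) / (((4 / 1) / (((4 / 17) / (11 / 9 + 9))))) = 792 / 46529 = 0.02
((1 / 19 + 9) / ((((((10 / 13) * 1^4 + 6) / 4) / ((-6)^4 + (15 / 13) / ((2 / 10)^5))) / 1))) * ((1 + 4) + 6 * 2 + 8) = 12454950 / 19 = 655523.68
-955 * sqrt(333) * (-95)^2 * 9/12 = -77569875 * sqrt(37)/4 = -117959782.28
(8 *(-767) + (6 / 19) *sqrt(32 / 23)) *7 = -42952 + 168 *sqrt(46) / 437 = -42949.39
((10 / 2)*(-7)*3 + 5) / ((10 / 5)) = -50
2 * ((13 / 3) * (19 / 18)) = 247 / 27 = 9.15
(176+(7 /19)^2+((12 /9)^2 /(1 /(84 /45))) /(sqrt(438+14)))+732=224 * sqrt(113) /15255+327837 /361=908.29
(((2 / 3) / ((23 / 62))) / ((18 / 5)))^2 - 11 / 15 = -933517 / 1928205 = -0.48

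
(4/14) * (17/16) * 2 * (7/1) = 17/4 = 4.25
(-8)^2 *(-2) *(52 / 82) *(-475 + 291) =14935.41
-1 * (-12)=12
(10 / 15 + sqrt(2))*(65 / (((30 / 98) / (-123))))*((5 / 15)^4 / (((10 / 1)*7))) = -3731*sqrt(2) / 810 - 3731 / 1215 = -9.58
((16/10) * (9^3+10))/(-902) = -2956/2255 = -1.31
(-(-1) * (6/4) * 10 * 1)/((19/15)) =225/19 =11.84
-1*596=-596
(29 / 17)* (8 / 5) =2.73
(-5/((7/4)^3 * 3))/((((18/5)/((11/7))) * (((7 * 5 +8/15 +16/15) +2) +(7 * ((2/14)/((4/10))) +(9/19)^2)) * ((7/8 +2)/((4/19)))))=-53504000/222432003801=-0.00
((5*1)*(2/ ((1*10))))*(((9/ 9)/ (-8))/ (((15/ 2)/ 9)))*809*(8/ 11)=-4854/ 55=-88.25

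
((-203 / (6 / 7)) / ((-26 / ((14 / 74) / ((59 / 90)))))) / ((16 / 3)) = 447615 / 908128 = 0.49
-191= -191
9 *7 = 63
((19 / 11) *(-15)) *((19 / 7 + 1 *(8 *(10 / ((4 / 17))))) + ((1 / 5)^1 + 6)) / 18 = -116014 / 231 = -502.23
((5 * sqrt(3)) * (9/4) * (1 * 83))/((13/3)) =11205 * sqrt(3)/52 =373.22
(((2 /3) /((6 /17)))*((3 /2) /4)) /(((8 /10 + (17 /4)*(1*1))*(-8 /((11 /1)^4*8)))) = -2053.61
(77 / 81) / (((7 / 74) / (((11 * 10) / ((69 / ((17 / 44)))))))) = 34595 / 5589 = 6.19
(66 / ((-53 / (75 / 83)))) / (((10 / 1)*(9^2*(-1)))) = 55 / 39591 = 0.00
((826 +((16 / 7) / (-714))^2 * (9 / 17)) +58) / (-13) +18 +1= -7514124045 / 153349469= -49.00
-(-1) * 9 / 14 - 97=-1349 / 14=-96.36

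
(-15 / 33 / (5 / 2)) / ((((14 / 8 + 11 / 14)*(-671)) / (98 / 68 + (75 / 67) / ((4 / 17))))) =395374 / 596894089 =0.00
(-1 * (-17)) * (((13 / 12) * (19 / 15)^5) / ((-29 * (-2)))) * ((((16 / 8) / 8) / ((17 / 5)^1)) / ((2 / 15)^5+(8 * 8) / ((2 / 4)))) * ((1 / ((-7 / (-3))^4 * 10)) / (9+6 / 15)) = 4345553745 / 20357966612609024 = 0.00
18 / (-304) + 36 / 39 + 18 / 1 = 37275 / 1976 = 18.86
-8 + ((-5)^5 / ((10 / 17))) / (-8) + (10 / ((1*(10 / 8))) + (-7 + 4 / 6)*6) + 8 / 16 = 10025 / 16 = 626.56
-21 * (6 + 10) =-336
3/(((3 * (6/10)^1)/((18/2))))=15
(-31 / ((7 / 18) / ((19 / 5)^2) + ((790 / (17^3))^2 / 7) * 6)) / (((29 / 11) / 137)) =-51291597011917878 / 1563127051925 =-32813.45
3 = 3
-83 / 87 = -0.95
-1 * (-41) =41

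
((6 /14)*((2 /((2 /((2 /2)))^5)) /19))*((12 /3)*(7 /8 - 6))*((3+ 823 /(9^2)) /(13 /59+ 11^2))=-1289327 /410925312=-0.00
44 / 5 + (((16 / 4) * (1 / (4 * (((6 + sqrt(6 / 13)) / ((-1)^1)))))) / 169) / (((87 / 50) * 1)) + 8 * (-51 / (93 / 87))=-5033288002 / 13498485 + 25 * sqrt(78) / 3396393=-372.88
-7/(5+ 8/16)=-14/11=-1.27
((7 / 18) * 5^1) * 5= 175 / 18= 9.72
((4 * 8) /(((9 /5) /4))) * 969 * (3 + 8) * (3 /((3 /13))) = 29560960 /3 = 9853653.33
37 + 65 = 102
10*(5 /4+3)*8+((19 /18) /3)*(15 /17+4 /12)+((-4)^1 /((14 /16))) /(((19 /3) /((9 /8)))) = 339.62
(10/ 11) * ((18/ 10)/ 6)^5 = 243/ 110000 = 0.00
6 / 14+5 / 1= 5.43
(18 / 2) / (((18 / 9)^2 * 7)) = 9 / 28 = 0.32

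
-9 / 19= -0.47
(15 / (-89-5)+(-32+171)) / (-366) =-13051 / 34404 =-0.38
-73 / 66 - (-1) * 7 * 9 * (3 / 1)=12401 / 66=187.89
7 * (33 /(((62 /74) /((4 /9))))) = 11396 /93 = 122.54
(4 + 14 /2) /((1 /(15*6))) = 990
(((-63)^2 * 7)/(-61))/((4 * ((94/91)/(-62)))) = 78375843/11468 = 6834.31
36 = 36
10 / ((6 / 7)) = 35 / 3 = 11.67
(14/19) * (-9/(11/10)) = -1260/209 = -6.03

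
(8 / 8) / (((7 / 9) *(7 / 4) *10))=18 / 245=0.07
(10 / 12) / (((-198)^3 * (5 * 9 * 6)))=-1 / 2515015008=-0.00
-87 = -87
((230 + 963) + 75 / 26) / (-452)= -31093 / 11752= -2.65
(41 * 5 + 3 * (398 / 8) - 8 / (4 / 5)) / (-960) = -459 / 1280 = -0.36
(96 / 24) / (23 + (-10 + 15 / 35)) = 14 / 47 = 0.30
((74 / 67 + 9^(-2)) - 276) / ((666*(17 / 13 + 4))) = -19393283 / 249392358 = -0.08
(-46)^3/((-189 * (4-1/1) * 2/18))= 97336/63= 1545.02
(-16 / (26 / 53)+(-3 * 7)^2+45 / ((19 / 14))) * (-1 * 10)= -1090610 / 247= -4415.43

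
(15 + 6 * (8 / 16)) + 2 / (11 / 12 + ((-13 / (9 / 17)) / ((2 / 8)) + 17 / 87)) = 1822806 / 101383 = 17.98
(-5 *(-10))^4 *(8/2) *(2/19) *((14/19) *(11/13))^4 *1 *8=224979462400000000/70719863539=3181276.82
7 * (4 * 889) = 24892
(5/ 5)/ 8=1/ 8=0.12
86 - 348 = -262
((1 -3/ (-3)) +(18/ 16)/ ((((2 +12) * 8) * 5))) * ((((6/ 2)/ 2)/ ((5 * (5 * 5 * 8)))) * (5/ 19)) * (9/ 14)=242163/ 476672000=0.00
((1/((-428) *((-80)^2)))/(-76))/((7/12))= 3/364313600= 0.00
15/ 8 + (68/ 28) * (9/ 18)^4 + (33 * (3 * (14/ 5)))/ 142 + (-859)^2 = 29338306761/ 39760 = 737884.98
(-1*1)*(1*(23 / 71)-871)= 61818 / 71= 870.68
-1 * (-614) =614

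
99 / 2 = 49.50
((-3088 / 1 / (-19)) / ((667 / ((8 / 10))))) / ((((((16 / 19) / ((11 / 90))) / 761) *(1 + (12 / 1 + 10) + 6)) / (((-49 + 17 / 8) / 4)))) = -8078015 / 928464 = -8.70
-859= -859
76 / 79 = 0.96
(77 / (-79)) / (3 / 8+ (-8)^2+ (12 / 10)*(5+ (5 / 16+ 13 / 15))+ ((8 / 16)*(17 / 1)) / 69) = -531300 / 39199879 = -0.01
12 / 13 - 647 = -8399 / 13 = -646.08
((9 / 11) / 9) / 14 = 1 / 154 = 0.01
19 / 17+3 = 70 / 17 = 4.12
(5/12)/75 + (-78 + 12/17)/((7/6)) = -1419001/21420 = -66.25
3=3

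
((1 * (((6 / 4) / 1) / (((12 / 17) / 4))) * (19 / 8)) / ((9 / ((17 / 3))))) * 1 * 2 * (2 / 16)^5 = 0.00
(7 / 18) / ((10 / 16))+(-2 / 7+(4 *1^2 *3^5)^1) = 306286 / 315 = 972.34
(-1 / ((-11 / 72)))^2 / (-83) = -0.52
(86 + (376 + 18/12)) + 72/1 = 535.50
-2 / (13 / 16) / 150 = -16 / 975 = -0.02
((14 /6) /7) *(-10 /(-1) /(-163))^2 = 0.00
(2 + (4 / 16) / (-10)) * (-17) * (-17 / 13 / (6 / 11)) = 80.49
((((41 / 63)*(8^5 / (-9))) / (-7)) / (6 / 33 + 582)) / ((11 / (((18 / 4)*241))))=40472576 / 706041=57.32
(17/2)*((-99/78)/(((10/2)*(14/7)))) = -561/520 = -1.08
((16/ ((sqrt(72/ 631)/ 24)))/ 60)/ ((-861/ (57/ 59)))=-152*sqrt(1262)/ 253995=-0.02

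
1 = 1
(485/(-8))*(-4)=485/2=242.50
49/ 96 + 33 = 3217/ 96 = 33.51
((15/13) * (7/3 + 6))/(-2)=-125/26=-4.81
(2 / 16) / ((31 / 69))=69 / 248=0.28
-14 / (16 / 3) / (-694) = 21 / 5552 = 0.00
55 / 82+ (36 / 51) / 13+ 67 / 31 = 1621483 / 561782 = 2.89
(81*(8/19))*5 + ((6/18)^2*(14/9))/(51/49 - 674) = 8653945966/50748525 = 170.53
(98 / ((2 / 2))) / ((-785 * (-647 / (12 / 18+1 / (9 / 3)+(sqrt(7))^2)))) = 784 / 507895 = 0.00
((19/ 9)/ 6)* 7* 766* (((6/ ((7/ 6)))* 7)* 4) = 271674.67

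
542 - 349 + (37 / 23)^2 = 195.59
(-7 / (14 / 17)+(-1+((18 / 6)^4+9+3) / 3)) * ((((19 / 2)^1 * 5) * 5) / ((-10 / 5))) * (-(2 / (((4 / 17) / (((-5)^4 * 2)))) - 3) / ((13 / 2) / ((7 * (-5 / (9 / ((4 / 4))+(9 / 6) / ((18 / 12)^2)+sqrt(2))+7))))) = 34170310125 * sqrt(2) / 21398+2022123019175 / 10699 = 191259470.71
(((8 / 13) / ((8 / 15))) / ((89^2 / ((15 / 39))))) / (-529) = -75 / 708145321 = -0.00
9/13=0.69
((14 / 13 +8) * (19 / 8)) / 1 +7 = 1485 / 52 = 28.56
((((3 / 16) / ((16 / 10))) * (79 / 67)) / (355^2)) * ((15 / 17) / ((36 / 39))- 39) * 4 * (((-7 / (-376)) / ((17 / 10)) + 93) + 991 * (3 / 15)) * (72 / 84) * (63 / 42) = -3668374974303 / 58721504012800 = -0.06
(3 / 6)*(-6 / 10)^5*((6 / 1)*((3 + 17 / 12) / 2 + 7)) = -53703 / 25000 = -2.15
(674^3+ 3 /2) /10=612364051 /20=30618202.55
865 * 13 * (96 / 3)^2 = 11514880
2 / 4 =1 / 2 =0.50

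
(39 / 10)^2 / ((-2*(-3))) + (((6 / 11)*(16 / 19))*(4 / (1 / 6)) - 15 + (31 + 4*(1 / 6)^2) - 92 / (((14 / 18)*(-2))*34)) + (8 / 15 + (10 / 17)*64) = 3115387733 / 44767800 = 69.59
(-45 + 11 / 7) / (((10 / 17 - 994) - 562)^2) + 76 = 92990833448 / 1223563887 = 76.00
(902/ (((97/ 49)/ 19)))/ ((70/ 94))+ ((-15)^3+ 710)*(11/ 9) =36527843/ 4365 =8368.35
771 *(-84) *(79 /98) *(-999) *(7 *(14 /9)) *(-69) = -39186170604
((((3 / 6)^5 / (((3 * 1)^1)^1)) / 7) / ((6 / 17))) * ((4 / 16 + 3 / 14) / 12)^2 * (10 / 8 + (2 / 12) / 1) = 48841 / 5462360064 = 0.00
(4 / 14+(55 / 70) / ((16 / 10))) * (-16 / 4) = -87 / 28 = -3.11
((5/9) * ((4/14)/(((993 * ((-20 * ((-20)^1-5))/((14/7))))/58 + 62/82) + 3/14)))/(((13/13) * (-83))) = -23780/53234135541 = -0.00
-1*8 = -8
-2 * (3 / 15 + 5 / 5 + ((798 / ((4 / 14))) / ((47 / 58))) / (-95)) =16488 / 235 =70.16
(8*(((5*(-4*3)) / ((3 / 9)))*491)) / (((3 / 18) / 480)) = -2036275200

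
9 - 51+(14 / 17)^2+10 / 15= -40.66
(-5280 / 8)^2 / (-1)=-435600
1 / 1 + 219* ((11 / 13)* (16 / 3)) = 12861 / 13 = 989.31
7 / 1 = 7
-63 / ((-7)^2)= -9 / 7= -1.29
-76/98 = -38/49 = -0.78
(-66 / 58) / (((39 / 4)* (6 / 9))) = -0.18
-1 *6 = -6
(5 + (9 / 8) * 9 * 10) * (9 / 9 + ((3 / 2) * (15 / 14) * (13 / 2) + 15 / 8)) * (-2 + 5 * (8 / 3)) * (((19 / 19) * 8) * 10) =26949250 / 21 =1283297.62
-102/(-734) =51/367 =0.14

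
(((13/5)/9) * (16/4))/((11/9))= 52/55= 0.95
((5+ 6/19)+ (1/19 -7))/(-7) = 31/133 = 0.23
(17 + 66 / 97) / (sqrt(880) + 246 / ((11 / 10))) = 2320395 / 28833832 - 41503 * sqrt(55) / 28833832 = 0.07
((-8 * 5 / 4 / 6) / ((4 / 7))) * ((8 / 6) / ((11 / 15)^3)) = -9.86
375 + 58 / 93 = 34933 / 93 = 375.62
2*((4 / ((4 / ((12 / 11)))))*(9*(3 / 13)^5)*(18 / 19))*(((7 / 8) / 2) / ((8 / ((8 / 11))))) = 413343 / 853602607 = 0.00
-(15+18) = -33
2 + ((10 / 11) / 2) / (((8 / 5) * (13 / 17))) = 2.37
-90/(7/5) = -450/7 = -64.29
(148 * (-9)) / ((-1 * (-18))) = -74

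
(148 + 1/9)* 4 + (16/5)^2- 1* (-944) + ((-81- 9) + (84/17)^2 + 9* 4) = 98649406/65025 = 1517.10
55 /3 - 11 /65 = 3542 /195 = 18.16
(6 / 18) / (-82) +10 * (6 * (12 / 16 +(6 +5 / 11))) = 1169719 / 2706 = 432.27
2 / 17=0.12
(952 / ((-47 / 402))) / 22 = -370.12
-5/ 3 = -1.67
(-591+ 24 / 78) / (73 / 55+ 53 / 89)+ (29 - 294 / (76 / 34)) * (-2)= -237486419 / 2324764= -102.16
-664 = -664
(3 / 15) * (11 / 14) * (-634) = -3487 / 35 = -99.63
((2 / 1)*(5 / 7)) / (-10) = -1 / 7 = -0.14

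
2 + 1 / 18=37 / 18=2.06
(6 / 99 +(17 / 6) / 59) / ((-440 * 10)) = -141 / 5711200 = -0.00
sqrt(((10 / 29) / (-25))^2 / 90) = sqrt(10) / 2175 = 0.00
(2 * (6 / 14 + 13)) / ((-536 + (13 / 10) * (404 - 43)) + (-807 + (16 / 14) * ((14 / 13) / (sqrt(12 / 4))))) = -177186360 / 5764113523 - 83200 * sqrt(3) / 5764113523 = -0.03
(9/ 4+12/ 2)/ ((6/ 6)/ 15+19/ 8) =990/ 293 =3.38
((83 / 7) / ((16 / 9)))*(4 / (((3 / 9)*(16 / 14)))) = 2241 / 32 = 70.03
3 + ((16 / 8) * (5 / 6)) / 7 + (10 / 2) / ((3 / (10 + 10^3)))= 11806 / 7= 1686.57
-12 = -12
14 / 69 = 0.20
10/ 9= 1.11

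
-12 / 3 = -4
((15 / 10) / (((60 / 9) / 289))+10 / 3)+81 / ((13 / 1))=116359 / 1560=74.59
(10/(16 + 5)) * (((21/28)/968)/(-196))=-5/2656192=-0.00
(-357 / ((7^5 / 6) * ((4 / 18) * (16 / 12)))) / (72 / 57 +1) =-78489 / 412972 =-0.19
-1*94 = -94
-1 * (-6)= 6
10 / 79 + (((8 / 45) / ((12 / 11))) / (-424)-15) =-33629369 / 2260980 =-14.87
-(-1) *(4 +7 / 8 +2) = 55 / 8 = 6.88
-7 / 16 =-0.44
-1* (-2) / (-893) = -2 / 893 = -0.00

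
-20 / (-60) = 1 / 3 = 0.33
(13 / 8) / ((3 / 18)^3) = 351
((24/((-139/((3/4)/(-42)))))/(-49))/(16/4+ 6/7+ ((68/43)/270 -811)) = 17415/223110494747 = 0.00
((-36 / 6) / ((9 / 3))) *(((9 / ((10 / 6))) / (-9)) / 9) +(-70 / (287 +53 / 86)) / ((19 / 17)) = -778 / 9215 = -0.08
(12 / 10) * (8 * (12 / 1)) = 576 / 5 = 115.20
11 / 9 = 1.22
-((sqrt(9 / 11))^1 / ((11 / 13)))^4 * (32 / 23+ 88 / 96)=-491220639 / 162983612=-3.01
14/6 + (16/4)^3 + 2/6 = 200/3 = 66.67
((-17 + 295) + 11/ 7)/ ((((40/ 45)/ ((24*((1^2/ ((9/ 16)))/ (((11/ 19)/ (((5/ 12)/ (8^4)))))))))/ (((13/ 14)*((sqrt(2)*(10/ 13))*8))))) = 929575*sqrt(2)/ 68992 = 19.05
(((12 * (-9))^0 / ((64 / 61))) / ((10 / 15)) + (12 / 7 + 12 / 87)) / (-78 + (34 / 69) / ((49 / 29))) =-41188791 / 975261184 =-0.04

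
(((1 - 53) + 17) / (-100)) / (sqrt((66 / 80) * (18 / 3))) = 7 * sqrt(55) / 330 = 0.16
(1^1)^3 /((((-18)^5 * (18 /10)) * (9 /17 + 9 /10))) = -425 /2066242608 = -0.00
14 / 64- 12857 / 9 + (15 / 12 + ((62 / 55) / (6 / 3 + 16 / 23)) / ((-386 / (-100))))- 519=-1189817939 / 611424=-1945.98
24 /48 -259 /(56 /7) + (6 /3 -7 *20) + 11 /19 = -25733 /152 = -169.30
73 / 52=1.40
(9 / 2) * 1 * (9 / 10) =81 / 20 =4.05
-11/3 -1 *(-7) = 10/3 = 3.33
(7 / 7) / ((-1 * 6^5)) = -1 / 7776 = -0.00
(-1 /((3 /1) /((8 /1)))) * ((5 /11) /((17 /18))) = -240 /187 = -1.28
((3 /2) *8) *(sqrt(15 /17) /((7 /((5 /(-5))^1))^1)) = -12 *sqrt(255) /119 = -1.61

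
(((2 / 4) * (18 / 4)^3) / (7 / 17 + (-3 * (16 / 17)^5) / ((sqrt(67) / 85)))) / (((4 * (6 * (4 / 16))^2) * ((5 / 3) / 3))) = -11970833743872 * sqrt(67) / 247310872610573 - 140295202637373 / 19784869808845840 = -0.40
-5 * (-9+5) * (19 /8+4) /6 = 85 /4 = 21.25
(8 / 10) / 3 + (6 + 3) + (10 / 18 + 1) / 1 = 487 / 45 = 10.82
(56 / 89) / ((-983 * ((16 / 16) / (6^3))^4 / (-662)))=80697674760192 / 87487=922396181.83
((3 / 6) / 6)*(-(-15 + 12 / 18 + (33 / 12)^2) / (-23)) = -325 / 13248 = -0.02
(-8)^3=-512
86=86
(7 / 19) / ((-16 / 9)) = -63 / 304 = -0.21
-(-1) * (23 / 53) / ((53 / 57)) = 1311 / 2809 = 0.47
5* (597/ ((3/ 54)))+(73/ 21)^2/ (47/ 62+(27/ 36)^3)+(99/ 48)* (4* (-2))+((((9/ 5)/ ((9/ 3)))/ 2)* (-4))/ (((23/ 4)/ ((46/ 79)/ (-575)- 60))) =53736.26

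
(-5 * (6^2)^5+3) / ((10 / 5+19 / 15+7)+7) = -17509510.25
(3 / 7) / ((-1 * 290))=-3 / 2030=-0.00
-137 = -137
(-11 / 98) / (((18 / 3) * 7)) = -11 / 4116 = -0.00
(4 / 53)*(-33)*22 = -2904 / 53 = -54.79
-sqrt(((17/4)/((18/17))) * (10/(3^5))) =-17 * sqrt(15)/162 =-0.41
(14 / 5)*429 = 6006 / 5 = 1201.20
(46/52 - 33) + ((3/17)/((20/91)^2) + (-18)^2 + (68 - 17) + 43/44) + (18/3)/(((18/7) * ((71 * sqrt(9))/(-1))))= 347.50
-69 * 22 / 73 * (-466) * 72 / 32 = 1591623 / 73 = 21803.05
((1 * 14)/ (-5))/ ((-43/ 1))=14/ 215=0.07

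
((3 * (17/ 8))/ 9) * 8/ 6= 17/ 18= 0.94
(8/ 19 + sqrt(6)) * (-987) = -987 * sqrt(6) - 7896/ 19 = -2833.23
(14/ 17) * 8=112/ 17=6.59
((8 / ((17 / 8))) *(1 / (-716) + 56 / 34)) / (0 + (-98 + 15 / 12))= -427328 / 6673299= -0.06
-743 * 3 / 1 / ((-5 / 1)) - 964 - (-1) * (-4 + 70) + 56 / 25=-11249 / 25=-449.96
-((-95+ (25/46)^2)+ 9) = 181351/2116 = 85.70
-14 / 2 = -7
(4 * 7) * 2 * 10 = 560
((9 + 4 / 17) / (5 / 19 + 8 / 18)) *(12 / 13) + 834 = 22624158 / 26741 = 846.05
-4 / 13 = -0.31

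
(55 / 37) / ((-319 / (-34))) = 170 / 1073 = 0.16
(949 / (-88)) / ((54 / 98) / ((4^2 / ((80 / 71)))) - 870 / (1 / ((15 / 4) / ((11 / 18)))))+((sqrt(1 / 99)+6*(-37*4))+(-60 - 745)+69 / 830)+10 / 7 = -1606234298552153 / 949599367920+sqrt(11) / 33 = -1691.39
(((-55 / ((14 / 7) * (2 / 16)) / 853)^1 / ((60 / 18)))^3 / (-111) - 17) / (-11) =1.55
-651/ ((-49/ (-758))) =-70494/ 7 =-10070.57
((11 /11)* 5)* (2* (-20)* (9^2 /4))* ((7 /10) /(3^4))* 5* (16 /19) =-147.37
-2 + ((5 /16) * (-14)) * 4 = -39 /2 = -19.50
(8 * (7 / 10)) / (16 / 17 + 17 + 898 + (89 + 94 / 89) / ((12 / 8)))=0.01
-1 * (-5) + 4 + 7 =16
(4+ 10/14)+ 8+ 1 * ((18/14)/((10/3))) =13.10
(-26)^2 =676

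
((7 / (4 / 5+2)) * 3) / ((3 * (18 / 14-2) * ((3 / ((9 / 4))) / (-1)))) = 21 / 8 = 2.62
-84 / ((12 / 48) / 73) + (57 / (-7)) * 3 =-171867 / 7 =-24552.43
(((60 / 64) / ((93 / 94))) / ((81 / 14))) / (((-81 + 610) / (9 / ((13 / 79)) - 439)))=-2054605 / 17268147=-0.12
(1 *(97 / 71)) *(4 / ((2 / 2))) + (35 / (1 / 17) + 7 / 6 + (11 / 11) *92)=295487 / 426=693.63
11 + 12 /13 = 11.92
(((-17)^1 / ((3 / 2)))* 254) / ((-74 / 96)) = 138176 / 37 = 3734.49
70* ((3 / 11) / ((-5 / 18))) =-756 / 11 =-68.73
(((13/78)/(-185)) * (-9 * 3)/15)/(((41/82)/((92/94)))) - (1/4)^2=-41267/695600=-0.06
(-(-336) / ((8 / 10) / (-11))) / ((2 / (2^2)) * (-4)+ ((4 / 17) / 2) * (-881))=19635 / 449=43.73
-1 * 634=-634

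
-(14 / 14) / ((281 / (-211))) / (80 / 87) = 18357 / 22480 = 0.82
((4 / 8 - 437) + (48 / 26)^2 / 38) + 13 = -2719141 / 6422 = -423.41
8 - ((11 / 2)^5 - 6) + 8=-160347 / 32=-5010.84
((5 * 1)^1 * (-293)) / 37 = -1465 / 37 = -39.59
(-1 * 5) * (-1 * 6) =30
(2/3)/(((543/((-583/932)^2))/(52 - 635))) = -198155287/707494248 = -0.28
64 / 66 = 32 / 33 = 0.97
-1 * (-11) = 11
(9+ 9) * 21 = 378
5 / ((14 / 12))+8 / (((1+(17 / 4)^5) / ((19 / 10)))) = 30525274 / 7104405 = 4.30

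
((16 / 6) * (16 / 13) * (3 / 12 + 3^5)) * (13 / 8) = 1297.33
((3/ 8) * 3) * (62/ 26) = 279/ 104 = 2.68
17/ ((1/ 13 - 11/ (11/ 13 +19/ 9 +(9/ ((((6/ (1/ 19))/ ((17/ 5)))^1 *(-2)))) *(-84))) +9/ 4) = 8225204/ 751861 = 10.94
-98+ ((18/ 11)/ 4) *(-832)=-4822/ 11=-438.36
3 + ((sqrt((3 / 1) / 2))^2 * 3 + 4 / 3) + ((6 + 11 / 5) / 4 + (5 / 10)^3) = 1321 / 120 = 11.01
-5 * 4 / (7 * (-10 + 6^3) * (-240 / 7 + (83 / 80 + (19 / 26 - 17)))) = 10400 / 37130161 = 0.00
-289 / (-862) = 289 / 862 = 0.34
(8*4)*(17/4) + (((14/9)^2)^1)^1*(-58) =-352/81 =-4.35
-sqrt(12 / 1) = -2 *sqrt(3) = -3.46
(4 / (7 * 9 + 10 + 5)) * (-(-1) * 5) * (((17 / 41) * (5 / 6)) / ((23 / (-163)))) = -69275 / 110331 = -0.63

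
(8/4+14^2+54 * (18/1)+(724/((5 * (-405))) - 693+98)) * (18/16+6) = 22109369/5400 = 4094.33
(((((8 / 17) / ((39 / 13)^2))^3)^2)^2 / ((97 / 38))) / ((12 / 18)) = 1305670057984 / 5320441218406496070218623659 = 0.00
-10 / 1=-10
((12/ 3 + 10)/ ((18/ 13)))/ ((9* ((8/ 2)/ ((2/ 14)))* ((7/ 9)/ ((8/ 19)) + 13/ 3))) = 26/ 4005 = 0.01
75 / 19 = 3.95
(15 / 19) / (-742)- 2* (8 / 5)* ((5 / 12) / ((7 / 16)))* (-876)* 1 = 37637617 / 14098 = 2669.71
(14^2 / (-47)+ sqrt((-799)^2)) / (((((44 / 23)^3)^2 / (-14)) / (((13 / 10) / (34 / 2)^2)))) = -503246080188943 / 492812555530240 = -1.02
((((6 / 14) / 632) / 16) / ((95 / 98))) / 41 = 0.00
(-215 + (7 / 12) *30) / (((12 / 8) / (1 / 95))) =-79 / 57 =-1.39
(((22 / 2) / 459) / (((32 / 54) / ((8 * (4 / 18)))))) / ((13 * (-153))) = -11 / 304317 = -0.00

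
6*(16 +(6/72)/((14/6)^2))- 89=695/98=7.09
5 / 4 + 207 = 833 / 4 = 208.25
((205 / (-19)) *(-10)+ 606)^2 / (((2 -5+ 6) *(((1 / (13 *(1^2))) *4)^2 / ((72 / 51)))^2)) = 3941034482892 / 104329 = 37775062.38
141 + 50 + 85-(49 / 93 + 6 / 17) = 434965 / 1581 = 275.12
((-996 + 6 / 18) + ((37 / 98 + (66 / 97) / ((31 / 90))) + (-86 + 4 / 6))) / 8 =-317862187 / 2357488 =-134.83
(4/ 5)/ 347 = 4/ 1735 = 0.00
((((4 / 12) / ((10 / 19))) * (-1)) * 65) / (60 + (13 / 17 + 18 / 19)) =-79781 / 119598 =-0.67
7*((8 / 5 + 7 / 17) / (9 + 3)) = 399 / 340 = 1.17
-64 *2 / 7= -128 / 7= -18.29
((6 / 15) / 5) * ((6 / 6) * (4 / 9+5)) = 98 / 225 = 0.44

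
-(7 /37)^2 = -0.04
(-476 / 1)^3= -107850176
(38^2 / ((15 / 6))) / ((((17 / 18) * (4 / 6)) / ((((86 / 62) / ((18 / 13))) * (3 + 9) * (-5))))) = -29059056 / 527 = -55140.52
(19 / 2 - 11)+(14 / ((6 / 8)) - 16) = 7 / 6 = 1.17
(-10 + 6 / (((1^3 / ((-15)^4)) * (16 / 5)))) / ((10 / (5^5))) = 474559375 / 16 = 29659960.94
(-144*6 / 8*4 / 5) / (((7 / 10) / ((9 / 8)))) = -972 / 7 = -138.86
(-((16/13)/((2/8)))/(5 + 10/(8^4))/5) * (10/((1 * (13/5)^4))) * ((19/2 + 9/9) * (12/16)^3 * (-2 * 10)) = 967680000/253593119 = 3.82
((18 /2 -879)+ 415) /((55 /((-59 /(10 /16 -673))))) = -42952 /59169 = -0.73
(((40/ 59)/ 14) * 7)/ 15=4/ 177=0.02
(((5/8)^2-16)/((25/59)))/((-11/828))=12200787/4400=2772.91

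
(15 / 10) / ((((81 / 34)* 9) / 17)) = 289 / 243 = 1.19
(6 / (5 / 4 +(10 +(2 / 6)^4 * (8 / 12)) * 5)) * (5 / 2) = 2916 / 9971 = 0.29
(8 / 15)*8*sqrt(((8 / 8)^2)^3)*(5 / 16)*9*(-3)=-36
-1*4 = -4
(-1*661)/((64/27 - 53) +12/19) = 339093/25649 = 13.22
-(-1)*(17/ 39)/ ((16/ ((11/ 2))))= 187/ 1248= 0.15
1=1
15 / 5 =3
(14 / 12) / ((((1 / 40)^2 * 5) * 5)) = 224 / 3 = 74.67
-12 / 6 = -2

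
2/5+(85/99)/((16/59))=28243/7920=3.57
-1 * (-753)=753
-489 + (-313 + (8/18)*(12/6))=-7210/9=-801.11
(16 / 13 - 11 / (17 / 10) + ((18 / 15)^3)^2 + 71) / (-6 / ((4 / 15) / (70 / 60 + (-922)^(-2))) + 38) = 403601353068968 / 68982832953125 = 5.85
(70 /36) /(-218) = -35 /3924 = -0.01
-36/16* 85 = -765/4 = -191.25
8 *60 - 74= 406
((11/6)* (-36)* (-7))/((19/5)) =2310/19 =121.58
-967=-967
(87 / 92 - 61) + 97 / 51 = -272851 / 4692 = -58.15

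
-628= -628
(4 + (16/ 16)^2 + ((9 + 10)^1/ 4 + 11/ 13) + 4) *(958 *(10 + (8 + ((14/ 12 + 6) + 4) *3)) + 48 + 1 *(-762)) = 709708.79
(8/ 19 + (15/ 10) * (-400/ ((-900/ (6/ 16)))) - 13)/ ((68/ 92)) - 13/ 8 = -47301/ 2584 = -18.31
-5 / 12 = -0.42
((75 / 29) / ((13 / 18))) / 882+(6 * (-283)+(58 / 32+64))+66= -462913707 / 295568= -1566.18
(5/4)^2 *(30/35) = 75/56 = 1.34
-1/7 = -0.14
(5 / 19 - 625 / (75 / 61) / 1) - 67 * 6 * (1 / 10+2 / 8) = -369799 / 570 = -648.77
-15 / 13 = -1.15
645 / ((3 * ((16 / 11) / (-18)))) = -21285 / 8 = -2660.62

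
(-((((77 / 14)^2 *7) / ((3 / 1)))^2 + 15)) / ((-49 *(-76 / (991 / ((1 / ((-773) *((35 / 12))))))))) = 2756103977335 / 919296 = 2998059.36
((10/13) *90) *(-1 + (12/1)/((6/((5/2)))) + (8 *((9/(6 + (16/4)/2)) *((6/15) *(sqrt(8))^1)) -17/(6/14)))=-1764.30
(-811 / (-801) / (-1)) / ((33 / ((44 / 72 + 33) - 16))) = -257087 / 475794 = -0.54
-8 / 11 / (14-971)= 8 / 10527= 0.00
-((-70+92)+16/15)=-346/15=-23.07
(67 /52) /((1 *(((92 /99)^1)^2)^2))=6435993267 /3725243392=1.73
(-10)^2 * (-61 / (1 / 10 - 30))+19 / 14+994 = 5020565 / 4186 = 1199.37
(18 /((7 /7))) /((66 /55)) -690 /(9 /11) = -2485 /3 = -828.33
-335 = -335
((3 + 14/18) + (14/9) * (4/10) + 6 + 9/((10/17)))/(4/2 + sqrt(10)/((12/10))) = -4626/265 + 771 * sqrt(10)/106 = 5.54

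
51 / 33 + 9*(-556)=-55027 / 11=-5002.45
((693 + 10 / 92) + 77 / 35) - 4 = 691.31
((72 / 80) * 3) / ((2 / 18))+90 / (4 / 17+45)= 202167 / 7690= 26.29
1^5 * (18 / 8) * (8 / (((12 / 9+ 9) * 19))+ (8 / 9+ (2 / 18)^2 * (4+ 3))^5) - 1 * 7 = -4493269659953 / 912762672084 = -4.92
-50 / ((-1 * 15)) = 10 / 3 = 3.33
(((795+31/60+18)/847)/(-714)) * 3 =-6973/1727880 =-0.00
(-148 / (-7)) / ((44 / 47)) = 1739 / 77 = 22.58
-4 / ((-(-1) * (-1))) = 4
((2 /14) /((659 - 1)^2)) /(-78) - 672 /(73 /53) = -487.89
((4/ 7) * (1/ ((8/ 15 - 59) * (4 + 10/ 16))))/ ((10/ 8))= -384/ 227143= -0.00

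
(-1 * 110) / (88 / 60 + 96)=-825 / 731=-1.13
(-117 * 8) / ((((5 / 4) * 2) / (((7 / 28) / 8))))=-117 / 10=-11.70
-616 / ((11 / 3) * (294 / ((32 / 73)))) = -128 / 511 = -0.25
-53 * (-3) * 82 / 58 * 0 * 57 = 0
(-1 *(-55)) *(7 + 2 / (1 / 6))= 1045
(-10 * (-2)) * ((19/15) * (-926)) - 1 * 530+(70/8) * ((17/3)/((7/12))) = -71711/3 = -23903.67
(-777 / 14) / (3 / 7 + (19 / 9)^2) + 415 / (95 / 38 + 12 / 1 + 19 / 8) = 13.23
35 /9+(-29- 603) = -5653 /9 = -628.11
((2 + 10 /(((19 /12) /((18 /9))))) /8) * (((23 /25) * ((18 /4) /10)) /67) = 28773 /2546000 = 0.01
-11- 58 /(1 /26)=-1519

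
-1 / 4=-0.25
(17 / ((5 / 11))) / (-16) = -187 / 80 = -2.34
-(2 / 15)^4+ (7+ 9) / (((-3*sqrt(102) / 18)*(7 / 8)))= -128*sqrt(102) / 119 - 16 / 50625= -10.86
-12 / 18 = -2 / 3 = -0.67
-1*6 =-6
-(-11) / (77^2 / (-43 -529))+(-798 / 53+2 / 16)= -15.99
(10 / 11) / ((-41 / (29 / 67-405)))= 271060 / 30217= 8.97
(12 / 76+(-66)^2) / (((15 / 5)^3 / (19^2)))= 524191 / 9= 58243.44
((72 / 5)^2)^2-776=26388856 / 625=42222.17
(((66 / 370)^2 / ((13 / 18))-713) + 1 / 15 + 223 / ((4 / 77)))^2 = 365315728808852203321 / 28505988810000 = 12815402.80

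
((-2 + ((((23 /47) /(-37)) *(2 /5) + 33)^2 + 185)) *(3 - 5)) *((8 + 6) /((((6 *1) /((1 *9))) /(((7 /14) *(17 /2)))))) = -17161106363436 /75603025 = -226989.68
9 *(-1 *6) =-54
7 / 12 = 0.58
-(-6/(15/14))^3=21952/125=175.62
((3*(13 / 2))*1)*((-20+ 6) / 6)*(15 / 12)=-455 / 8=-56.88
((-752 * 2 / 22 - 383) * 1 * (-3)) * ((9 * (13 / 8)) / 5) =348543 / 88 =3960.72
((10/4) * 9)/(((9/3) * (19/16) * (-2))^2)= 160/361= 0.44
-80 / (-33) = 80 / 33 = 2.42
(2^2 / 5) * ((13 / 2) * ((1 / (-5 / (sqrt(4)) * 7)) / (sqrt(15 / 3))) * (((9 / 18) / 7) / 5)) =-26 * sqrt(5) / 30625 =-0.00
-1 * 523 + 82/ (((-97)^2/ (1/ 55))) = -270649803/ 517495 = -523.00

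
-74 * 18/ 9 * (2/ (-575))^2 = -592/ 330625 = -0.00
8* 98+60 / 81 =21188 / 27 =784.74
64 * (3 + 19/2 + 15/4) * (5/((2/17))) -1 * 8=44192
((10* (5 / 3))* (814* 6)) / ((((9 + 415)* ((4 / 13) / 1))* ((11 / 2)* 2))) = 12025 / 212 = 56.72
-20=-20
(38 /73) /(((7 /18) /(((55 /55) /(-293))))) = -684 /149723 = -0.00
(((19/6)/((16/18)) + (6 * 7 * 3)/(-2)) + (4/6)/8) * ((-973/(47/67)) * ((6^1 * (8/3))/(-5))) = -185729159/705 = -263445.62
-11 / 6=-1.83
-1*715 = -715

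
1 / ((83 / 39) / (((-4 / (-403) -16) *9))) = -173988 / 2573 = -67.62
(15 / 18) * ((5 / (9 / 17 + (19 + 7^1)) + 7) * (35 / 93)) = 283675 / 125829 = 2.25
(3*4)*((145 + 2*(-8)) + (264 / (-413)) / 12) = 639060 / 413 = 1547.36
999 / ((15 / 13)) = 865.80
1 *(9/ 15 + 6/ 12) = 11/ 10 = 1.10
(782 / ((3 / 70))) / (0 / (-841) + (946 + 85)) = 54740 / 3093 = 17.70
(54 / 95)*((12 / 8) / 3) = 0.28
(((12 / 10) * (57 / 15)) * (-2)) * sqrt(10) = -228 * sqrt(10) / 25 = -28.84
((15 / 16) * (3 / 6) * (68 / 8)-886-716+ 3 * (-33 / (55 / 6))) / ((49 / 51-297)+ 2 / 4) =26255871 / 4823200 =5.44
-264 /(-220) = 6 /5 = 1.20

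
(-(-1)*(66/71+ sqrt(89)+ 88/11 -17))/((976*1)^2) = -573/67632896+ sqrt(89)/952576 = 0.00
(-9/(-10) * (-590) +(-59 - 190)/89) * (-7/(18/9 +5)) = 47508/89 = 533.80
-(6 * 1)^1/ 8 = -3/ 4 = -0.75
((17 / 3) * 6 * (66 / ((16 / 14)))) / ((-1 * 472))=-3927 / 944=-4.16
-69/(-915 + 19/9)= 621/8216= 0.08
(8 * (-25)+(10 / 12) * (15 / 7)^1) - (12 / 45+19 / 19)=-41891 / 210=-199.48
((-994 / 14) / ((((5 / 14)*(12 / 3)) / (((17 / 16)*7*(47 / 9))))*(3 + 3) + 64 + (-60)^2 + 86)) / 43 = -2779721 / 6313470270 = -0.00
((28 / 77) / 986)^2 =0.00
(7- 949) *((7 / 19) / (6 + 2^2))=-3297 / 95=-34.71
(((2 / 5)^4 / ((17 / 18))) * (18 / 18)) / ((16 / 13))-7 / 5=-14641 / 10625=-1.38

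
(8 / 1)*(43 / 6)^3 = 79507 / 27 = 2944.70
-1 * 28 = -28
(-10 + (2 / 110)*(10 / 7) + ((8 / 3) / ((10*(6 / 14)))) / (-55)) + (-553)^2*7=37086813479 / 17325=2140653.01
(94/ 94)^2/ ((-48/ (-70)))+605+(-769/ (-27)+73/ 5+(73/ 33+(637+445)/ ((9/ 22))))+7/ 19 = 744200927/ 225720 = 3297.01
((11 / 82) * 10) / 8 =55 / 328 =0.17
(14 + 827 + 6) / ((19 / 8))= 6776 / 19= 356.63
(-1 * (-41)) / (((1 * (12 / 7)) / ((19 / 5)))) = 90.88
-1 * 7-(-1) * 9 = 2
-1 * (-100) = 100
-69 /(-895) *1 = 69 /895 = 0.08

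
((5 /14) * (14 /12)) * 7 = 35 /12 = 2.92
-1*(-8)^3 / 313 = 512 / 313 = 1.64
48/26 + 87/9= 449/39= 11.51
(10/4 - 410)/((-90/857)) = 139691/36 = 3880.31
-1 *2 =-2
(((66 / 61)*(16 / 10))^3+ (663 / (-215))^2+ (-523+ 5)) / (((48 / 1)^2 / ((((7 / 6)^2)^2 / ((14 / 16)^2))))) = -1293783820979293 / 2447619652008000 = -0.53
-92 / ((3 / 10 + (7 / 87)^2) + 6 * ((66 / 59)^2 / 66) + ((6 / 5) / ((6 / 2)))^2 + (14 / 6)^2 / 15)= -363598108200 / 3727659781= -97.54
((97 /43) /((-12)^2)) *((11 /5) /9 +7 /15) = 194 /17415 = 0.01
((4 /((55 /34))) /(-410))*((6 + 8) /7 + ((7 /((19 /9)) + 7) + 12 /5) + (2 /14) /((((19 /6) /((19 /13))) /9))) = -219504 /2377375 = -0.09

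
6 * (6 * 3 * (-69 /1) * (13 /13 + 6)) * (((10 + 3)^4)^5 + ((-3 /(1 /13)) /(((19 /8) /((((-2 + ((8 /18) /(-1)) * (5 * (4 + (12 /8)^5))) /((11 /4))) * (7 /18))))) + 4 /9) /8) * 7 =-1450381523106266398077794551635 /209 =-6939624512470174153482271000.00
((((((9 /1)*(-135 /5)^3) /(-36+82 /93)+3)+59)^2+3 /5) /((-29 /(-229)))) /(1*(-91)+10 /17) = -5413757084483638909 /2377246575940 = -2277322.49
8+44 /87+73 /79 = 64811 /6873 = 9.43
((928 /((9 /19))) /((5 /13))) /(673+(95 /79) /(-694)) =12566996416 /1660401135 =7.57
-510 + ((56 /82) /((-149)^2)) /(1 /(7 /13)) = -6034897634 /11833133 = -510.00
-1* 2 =-2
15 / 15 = 1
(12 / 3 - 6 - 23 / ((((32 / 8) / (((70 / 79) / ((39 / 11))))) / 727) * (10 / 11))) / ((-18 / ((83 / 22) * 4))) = 1177548805 / 1220076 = 965.14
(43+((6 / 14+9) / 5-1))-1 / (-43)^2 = 2840029 / 64715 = 43.89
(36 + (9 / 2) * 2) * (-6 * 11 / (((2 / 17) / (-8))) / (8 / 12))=302940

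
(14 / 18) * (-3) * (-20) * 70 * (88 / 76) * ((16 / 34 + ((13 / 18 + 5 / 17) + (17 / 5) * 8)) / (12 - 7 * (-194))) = 94628996 / 1194777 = 79.20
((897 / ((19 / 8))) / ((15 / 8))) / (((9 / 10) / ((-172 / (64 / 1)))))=-601.50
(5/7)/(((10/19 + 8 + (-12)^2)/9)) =95/2254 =0.04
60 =60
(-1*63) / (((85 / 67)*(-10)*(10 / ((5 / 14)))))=603 / 3400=0.18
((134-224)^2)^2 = 65610000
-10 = -10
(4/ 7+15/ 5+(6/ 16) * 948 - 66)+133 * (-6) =-504.93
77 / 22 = 7 / 2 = 3.50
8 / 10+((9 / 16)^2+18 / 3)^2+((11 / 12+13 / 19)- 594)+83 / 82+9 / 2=-418265788987 / 765788160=-546.19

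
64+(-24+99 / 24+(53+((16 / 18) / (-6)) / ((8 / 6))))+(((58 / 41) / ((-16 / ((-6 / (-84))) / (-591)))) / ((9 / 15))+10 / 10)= 4307803 / 41328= 104.23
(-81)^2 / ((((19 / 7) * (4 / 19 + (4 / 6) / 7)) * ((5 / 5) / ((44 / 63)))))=336798 / 61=5521.28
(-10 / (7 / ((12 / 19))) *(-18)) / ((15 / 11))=1584 / 133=11.91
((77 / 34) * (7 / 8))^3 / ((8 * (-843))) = -0.00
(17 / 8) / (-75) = -17 / 600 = -0.03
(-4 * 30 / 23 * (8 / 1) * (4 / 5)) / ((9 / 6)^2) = -1024 / 69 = -14.84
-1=-1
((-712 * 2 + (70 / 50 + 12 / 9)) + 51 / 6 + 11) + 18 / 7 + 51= -283121 / 210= -1348.20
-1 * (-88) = 88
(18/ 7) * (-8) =-144/ 7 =-20.57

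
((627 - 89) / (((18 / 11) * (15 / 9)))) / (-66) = -2.99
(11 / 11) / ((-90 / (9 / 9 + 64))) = -13 / 18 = -0.72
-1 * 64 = -64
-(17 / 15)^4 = -83521 / 50625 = -1.65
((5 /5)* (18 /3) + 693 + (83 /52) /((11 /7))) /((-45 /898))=-179783641 /12870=-13969.20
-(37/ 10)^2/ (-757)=1369/ 75700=0.02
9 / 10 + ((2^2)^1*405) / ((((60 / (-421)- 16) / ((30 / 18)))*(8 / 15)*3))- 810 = -62090811 / 67960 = -913.64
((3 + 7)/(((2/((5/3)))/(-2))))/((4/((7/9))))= -175/54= -3.24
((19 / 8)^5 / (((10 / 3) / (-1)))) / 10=-7428297 / 3276800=-2.27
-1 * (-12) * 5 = 60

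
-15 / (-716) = 15 / 716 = 0.02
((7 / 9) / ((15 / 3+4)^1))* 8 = 0.69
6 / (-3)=-2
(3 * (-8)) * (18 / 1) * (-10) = 4320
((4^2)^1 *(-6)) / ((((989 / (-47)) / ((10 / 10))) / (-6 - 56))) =-279744 / 989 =-282.86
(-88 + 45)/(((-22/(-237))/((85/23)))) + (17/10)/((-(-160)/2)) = -346489699/202400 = -1711.91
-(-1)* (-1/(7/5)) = -5/7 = -0.71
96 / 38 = 48 / 19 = 2.53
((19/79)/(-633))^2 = 361/2500700049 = 0.00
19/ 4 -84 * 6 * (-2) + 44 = 4227/ 4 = 1056.75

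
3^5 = 243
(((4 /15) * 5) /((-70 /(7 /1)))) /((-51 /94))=188 /765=0.25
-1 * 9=-9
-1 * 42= -42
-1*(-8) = 8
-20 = -20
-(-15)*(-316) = -4740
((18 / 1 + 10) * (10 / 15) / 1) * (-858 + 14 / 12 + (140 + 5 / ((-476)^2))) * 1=-487251673 / 36414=-13380.89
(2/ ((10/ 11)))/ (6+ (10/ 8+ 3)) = 44/ 205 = 0.21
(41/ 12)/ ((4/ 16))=41/ 3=13.67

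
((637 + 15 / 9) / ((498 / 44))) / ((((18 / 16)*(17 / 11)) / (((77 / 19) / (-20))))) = -71405488 / 10857645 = -6.58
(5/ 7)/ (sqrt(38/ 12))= 5 * sqrt(114)/ 133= 0.40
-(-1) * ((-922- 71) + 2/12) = -992.83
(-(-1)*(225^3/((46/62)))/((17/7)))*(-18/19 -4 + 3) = -91455328125/7429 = -12310583.94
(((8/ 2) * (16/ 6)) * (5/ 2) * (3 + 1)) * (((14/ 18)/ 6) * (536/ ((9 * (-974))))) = -0.85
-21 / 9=-2.33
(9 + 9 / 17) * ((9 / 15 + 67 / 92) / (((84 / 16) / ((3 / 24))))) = 16497 / 54740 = 0.30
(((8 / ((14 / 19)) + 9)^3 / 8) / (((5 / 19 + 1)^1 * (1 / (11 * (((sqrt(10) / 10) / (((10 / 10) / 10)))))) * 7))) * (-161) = -12909770533 * sqrt(10) / 65856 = -619902.20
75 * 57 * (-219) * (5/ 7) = -4681125/ 7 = -668732.14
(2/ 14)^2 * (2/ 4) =1/ 98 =0.01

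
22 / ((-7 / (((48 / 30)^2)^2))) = -90112 / 4375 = -20.60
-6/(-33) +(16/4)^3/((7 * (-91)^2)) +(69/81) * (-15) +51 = 220396870/5738733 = 38.41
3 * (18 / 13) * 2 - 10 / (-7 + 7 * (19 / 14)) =56 / 13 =4.31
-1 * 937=-937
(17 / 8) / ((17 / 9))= 9 / 8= 1.12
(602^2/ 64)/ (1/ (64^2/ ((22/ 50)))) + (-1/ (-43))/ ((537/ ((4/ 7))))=52713309.09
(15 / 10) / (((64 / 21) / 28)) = 441 / 32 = 13.78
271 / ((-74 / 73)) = -19783 / 74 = -267.34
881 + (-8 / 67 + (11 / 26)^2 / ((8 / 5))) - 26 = 309794551 / 362336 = 854.99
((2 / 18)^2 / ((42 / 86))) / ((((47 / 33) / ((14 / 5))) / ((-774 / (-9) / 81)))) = 81356 / 1541835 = 0.05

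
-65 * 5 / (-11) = 325 / 11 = 29.55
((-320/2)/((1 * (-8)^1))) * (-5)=-100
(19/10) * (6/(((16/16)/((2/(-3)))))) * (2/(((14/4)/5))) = -152/7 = -21.71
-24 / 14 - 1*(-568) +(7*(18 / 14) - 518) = 401 / 7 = 57.29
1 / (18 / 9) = 1 / 2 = 0.50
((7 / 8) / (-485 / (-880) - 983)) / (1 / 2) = -308 / 172911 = -0.00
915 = 915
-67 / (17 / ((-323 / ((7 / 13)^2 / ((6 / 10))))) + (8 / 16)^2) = -2581644 / 8653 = -298.35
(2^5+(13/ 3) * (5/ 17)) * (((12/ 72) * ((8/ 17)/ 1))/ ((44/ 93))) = 52607/ 9537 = 5.52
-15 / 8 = -1.88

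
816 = 816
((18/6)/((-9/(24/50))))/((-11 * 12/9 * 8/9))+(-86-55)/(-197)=315519/433400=0.73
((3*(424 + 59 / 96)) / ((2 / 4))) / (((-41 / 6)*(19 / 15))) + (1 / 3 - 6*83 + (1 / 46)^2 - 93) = -8752886987 / 9890184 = -885.01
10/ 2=5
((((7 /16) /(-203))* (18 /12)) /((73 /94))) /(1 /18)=-1269 /16936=-0.07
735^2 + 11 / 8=4321811 / 8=540226.38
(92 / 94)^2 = 2116 / 2209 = 0.96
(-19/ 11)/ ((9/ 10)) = -190/ 99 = -1.92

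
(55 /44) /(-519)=-5 /2076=-0.00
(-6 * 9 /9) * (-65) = 390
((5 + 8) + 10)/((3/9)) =69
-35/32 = -1.09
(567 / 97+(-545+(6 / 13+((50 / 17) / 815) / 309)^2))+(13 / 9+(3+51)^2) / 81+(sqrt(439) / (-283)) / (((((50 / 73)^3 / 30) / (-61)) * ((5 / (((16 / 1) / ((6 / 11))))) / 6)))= -489593493428904784121 / 973494423708092793+3132364884 * sqrt(439) / 4421875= 14339.27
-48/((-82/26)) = 624/41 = 15.22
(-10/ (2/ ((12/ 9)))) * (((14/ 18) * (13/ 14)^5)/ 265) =-371293/ 27486648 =-0.01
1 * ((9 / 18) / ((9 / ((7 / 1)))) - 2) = -29 / 18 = -1.61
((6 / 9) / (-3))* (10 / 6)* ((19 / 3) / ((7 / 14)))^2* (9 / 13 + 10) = -2007160 / 3159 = -635.38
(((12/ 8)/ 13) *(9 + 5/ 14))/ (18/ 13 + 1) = 393/ 868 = 0.45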